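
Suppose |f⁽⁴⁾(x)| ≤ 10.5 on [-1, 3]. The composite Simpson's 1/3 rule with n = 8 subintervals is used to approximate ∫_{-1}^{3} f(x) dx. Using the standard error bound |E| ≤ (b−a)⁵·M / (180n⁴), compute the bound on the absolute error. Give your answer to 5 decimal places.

0.01458

|E| ≤ (4)⁵·10.5 / (180·8⁴) = 10752/737280 = 0.01458.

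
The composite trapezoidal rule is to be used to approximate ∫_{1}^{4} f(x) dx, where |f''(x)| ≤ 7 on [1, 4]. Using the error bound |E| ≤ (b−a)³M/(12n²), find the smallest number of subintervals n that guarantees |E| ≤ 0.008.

Need 189/(12n²) ≤ 0.008.
n² ≥ 189/(12·0.008) = 1968.75 ⇒ n ≥ 44.3706, so the smallest n is 45.

45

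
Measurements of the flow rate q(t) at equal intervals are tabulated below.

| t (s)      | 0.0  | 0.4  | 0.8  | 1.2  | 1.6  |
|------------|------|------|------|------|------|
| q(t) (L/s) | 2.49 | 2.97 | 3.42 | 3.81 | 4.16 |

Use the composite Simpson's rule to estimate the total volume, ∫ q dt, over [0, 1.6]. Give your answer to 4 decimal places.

5.4147

h = 0.4, n = 4.
(h/3)·[y₀ + 4y₁ + 2y₂ + 4y₃ + y₄] = 0.133333·(40.61) = 5.4147.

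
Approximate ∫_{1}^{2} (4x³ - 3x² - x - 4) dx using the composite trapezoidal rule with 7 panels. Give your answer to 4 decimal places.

2.5510

h = (2 − 1)/7 = 0.142857.
Nodes x₀,…,x₇ = 1, 1.142857, 1.285714, 1.428571, 1.571429, 1.714286, 1.857143, 2.
f(x) = 4x³ - 3x² - x - 4: f₀=-4, f₁=-3.090379, f₂=-1.743440, f₃=0.110787, f₄=2.542274, f₅=5.620991, f₆=9.416910, f₇=14.
(h/2)·[f₀ + 2f₁ + 2f₂ + 2f₃ + 2f₄ + 2f₅ + 2f₆ + f₇] = 0.071429·(35.714286) = 2.5510.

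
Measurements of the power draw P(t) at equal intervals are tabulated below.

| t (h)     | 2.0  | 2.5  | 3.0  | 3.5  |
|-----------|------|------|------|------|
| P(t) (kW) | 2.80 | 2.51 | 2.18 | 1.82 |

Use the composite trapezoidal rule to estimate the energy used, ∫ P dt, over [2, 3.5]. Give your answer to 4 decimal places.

h = 0.5, n = 3.
(h/2)·[y₀ + 2y₁ + 2y₂ + y₃] = 0.25·(14.00) = 3.5000.

3.5000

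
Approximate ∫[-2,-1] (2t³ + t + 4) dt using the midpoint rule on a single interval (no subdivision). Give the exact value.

M = (b−a)·f(-1.5) = 1·(-4.25) = -4.25.

-4.25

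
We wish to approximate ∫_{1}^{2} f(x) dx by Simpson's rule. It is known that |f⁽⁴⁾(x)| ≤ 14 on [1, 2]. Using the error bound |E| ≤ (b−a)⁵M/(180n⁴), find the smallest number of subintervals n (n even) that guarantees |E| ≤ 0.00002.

Need 14/(180n⁴) ≤ 0.00002.
n⁴ ≥ 14/(180·0.00002) = 3888.89 ⇒ n ≥ 7.8969, so the smallest even n is 8. (n must be even for Simpson's rule.)

8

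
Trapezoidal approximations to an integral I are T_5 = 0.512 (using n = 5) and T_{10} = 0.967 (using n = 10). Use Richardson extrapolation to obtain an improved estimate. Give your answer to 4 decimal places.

R = (4·T_{10} − T_5) / 3 = (4·0.967 − 0.512)/3 = (3.356)/3 = 1.1187.

1.1187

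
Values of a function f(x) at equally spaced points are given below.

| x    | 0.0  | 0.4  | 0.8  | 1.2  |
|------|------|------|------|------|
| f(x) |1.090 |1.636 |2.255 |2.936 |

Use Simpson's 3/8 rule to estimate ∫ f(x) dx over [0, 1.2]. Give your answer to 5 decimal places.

h = 0.4, n = 3.
(3h/8)·[y₀ + 3y₁ + 3y₂ + y₃] = 0.15·(15.699) = 2.35485.

2.35485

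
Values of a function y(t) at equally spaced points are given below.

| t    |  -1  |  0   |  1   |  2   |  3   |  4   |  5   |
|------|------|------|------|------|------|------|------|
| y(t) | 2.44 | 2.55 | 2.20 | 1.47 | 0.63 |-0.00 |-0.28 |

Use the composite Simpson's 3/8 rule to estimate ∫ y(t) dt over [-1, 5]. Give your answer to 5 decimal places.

7.96500

h = 1, n = 6.
(3h/8)·[y₀ + 3y₁ + 3y₂ + 2y₃ + 3y₄ + 3y₅ + y₆] = 0.375·(21.24) = 7.96500.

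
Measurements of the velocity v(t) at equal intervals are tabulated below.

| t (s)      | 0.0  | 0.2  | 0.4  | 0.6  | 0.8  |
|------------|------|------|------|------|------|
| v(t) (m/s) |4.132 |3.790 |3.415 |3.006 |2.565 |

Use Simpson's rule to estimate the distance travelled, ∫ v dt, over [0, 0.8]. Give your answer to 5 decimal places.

2.71407

h = 0.2, n = 4.
(h/3)·[y₀ + 4y₁ + 2y₂ + 4y₃ + y₄] = 0.066667·(40.711) = 2.71407.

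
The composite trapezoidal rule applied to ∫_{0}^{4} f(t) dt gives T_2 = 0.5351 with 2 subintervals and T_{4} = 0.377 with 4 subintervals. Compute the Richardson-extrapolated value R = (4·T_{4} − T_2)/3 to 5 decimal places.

0.32430

R = (4·T_{4} − T_2) / 3 = (4·0.377 − 0.5351)/3 = (0.9729)/3 = 0.32430.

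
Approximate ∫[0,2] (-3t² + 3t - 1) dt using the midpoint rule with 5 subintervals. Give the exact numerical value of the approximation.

-3.92

h = (2 − 0)/5 = 0.4.
Midpoints m₁,…,m₅ = 0.2, 0.6, 1, 1.4, 1.8.
f(m₁)=-0.52, f(m₂)=-0.28, f(m₃)=-1, f(m₄)=-2.68, f(m₅)=-5.32.
h·[f(m₁) + f(m₂) + f(m₃) + f(m₄) + f(m₅)] = 0.4·(-9.8) = -3.92.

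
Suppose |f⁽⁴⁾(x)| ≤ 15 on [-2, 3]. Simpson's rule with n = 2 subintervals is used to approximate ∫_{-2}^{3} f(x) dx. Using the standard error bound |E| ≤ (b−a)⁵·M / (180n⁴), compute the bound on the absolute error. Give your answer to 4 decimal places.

16.2760

|E| ≤ (5)⁵·15 / (180·2⁴) = 46875/2880 = 16.2760.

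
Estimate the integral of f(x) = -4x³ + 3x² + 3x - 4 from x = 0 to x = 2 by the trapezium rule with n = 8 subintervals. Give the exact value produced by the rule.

-10.1875

h = (2 − 0)/8 = 0.25.
Nodes x₀,…,x₈ = 0, 0.25, 0.5, 0.75, 1, 1.25, 1.5, 1.75, 2.
f(x) = -4x³ + 3x² + 3x - 4: f₀=-4, f₁=-3.125, f₂=-2.25, f₃=-1.75, f₄=-2, f₅=-3.375, f₆=-6.25, f₇=-11, f₈=-18.
(h/2)·[f₀ + 2f₁ + 2f₂ + 2f₃ + 2f₄ + 2f₅ + 2f₆ + 2f₇ + f₈] = 0.125·(-81.5) = -10.1875.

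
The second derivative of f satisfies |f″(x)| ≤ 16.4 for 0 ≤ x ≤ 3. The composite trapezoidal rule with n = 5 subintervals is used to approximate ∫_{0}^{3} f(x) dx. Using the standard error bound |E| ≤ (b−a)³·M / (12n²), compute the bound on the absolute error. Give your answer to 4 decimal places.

1.4760

|E| ≤ (3)³·16.4 / (12·5²) = 442.8/300 = 1.4760.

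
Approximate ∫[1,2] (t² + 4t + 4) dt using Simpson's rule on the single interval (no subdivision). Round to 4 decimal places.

12.3333

S = (b−a)/6 · [f(1) + 4f(1.5) + f(2)] = 0.166667·[9 + 4·12.25 + 16] = 12.3333.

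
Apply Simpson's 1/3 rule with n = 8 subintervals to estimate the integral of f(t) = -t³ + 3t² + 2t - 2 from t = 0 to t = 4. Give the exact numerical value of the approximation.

8

h = (4 − 0)/8 = 0.5.
Nodes t₀,…,t₈ = 0, 0.5, 1, 1.5, 2, 2.5, 3, 3.5, 4.
f(t) = -t³ + 3t² + 2t - 2: f₀=-2, f₁=-0.375, f₂=2, f₃=4.375, f₄=6, f₅=6.125, f₆=4, f₇=-1.125, f₈=-10.
(h/3)·[f₀ + 4f₁ + 2f₂ + 4f₃ + 2f₄ + 4f₅ + 2f₆ + 4f₇ + f₈] = 0.166667·(48) = 8.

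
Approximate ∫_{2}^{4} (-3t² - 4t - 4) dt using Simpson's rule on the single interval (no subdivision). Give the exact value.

S = (b−a)/6 · [f(2) + 4f(3) + f(4)] = 0.333333·[(-24) + 4·(-43) + (-68)] = -88.

-88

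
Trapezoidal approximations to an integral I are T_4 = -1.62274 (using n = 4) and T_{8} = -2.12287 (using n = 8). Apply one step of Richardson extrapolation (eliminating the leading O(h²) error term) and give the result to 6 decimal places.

R = (4·T_{8} − T_4) / 3 = (4·(-2.12287) − (-1.62274))/3 = (-6.86874)/3 = -2.289580.

-2.289580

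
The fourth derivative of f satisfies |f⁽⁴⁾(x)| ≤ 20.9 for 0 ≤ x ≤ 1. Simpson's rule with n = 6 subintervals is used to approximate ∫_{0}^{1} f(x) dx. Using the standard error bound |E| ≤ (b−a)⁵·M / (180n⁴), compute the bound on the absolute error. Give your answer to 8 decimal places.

|E| ≤ (1)⁵·20.9 / (180·6⁴) = 20.9/233280 = 0.00008959.

0.00008959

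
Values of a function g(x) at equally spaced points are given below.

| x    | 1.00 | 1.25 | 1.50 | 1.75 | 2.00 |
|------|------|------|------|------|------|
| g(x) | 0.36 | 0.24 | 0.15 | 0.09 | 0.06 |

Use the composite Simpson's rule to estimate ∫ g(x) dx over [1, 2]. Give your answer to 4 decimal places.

h = 0.25, n = 4.
(h/3)·[y₀ + 4y₁ + 2y₂ + 4y₃ + y₄] = 0.083333·(2.04) = 0.1700.

0.1700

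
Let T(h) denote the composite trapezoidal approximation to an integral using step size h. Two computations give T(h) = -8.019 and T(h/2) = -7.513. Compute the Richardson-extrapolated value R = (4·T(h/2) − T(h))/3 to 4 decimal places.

-7.3443

R = (4·T(h/2) − T(h)) / 3 = (4·(-7.513) − (-8.019))/3 = (-22.033)/3 = -7.3443.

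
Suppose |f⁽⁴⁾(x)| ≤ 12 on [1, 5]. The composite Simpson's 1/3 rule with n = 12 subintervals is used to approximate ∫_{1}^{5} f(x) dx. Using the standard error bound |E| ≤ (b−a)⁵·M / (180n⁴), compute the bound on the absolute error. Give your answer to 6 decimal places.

|E| ≤ (4)⁵·12 / (180·12⁴) = 12288/3732480 = 0.003292.

0.003292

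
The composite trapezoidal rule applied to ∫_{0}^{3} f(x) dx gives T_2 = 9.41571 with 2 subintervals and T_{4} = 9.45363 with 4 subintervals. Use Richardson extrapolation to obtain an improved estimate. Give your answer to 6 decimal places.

R = (4·T_{4} − T_2) / 3 = (4·9.45363 − 9.41571)/3 = (28.39881)/3 = 9.466270.

9.466270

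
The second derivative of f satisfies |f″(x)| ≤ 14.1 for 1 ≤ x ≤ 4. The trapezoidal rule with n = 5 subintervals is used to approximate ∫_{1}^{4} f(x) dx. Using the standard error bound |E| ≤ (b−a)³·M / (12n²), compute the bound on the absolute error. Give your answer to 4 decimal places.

|E| ≤ (3)³·14.1 / (12·5²) = 380.7/300 = 1.2690.

1.2690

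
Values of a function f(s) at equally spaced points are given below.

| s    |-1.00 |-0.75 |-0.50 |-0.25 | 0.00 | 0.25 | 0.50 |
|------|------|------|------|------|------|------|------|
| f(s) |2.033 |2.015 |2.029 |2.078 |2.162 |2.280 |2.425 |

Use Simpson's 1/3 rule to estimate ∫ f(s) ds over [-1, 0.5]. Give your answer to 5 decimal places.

3.19433

h = 0.25, n = 6.
(h/3)·[y₀ + 4y₁ + 2y₂ + 4y₃ + 2y₄ + 4y₅ + y₆] = 0.083333·(38.332) = 3.19433.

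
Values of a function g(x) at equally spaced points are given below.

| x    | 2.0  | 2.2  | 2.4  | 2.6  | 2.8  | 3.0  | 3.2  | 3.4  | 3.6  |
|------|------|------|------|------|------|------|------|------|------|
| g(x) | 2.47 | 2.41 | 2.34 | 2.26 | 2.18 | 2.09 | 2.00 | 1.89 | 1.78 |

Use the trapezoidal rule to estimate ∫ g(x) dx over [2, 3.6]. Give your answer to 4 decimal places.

3.4590

h = 0.2, n = 8.
(h/2)·[y₀ + 2y₁ + 2y₂ + 2y₃ + 2y₄ + 2y₅ + 2y₆ + 2y₇ + y₈] = 0.1·(34.59) = 3.4590.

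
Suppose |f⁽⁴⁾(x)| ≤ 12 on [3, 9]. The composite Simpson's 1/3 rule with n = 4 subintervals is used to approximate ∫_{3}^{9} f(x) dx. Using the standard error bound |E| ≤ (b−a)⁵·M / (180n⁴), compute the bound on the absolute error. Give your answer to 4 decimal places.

2.0250

|E| ≤ (6)⁵·12 / (180·4⁴) = 93312/46080 = 2.0250.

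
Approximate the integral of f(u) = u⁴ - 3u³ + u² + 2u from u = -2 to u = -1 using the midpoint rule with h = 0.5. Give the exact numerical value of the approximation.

h = (-1 − (-2))/2 = 0.5.
Midpoints m₁,…,m₂ = -1.75, -1.25.
f(m₁)=25.01953125, f(m₂)=7.36328125.
h·[f(m₁) + f(m₂)] = 0.5·(32.3828125) = 16.19140625.

16.19140625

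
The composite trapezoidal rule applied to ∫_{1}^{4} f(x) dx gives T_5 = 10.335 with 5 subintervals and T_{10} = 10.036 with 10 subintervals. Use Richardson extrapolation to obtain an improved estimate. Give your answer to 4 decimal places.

9.9363

R = (4·T_{10} − T_5) / 3 = (4·10.036 − 10.335)/3 = (29.809)/3 = 9.9363.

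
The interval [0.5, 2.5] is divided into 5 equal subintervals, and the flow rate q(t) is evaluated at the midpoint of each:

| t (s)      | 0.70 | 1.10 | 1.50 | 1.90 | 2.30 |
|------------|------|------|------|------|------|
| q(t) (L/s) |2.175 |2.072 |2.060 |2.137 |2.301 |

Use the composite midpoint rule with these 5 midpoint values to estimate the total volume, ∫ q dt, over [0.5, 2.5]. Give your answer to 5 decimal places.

4.29800

h = 0.4, n = 5.
h·[y(m₁) + y(m₂) + y(m₃) + y(m₄) + y(m₅)] = 0.4·(10.745) = 4.29800.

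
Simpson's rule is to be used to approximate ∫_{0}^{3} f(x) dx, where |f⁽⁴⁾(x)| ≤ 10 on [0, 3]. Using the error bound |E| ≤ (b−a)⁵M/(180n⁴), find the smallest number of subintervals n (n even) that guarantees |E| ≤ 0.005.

8

Need 2430/(180n⁴) ≤ 0.005.
n⁴ ≥ 2430/(180·0.005) = 2700 ⇒ n ≥ 7.2084, so the smallest even n is 8. (n must be even for Simpson's rule.)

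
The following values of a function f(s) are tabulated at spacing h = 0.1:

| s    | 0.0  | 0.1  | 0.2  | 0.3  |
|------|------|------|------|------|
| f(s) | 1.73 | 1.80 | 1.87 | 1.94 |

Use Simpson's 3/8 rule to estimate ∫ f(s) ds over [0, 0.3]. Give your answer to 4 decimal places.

h = 0.1, n = 3.
(3h/8)·[y₀ + 3y₁ + 3y₂ + y₃] = 0.0375·(14.68) = 0.5505.

0.5505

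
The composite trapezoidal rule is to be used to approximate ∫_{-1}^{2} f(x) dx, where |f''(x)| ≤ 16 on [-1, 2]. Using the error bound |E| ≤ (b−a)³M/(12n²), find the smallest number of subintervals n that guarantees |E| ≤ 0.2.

Need 432/(12n²) ≤ 0.2.
n² ≥ 432/(12·0.2) = 180 ⇒ n ≥ 13.4164, so the smallest n is 14.

14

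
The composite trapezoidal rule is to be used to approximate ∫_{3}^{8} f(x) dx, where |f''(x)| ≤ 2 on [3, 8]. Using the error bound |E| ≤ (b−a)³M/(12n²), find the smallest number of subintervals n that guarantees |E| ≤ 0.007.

55

Need 250/(12n²) ≤ 0.007.
n² ≥ 250/(12·0.007) = 2976.19 ⇒ n ≥ 54.5545, so the smallest n is 55.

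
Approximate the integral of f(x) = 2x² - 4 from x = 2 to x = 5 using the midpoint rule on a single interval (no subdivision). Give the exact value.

61.5

M = (b−a)·f(3.5) = 3·(20.5) = 61.5.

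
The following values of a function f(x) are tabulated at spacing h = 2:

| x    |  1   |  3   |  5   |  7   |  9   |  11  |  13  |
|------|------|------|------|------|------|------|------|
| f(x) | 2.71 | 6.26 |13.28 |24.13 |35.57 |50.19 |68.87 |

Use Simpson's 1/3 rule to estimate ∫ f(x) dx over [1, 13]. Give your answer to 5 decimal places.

h = 2, n = 6.
(h/3)·[y₀ + 4y₁ + 2y₂ + 4y₃ + 2y₄ + 4y₅ + y₆] = 0.666667·(491.60) = 327.73333.

327.73333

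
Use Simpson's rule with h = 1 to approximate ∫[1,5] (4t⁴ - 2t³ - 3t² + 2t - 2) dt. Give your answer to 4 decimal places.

2081.3333

h = (5 − 1)/4 = 1.
Nodes t₀,…,t₄ = 1, 2, 3, 4, 5.
f(t) = 4t⁴ - 2t³ - 3t² + 2t - 2: f₀=-1, f₁=38, f₂=247, f₃=854, f₄=2183.
(h/3)·[f₀ + 4f₁ + 2f₂ + 4f₃ + f₄] = 0.333333·(6244) = 2081.3333.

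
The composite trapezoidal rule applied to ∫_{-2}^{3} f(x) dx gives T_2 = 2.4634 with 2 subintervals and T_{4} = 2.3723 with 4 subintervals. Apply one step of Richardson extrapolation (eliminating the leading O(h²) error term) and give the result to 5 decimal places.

R = (4·T_{4} − T_2) / 3 = (4·2.3723 − 2.4634)/3 = (7.0258)/3 = 2.34193.

2.34193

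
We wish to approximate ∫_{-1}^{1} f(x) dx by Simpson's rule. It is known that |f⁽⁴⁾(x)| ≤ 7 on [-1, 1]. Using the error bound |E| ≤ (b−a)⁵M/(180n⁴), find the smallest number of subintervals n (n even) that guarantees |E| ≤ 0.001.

6

Need 224/(180n⁴) ≤ 0.001.
n⁴ ≥ 224/(180·0.001) = 1244.44 ⇒ n ≥ 5.9394, so the smallest even n is 6. (n must be even for Simpson's rule.)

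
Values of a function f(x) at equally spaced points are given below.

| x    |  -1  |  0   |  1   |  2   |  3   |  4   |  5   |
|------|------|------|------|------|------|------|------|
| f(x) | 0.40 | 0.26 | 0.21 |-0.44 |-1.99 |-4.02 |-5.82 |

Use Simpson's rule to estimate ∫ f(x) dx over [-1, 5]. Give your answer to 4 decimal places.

h = 1, n = 6.
(h/3)·[y₀ + 4y₁ + 2y₂ + 4y₃ + 2y₄ + 4y₅ + y₆] = 0.333333·(-25.78) = -8.5933.

-8.5933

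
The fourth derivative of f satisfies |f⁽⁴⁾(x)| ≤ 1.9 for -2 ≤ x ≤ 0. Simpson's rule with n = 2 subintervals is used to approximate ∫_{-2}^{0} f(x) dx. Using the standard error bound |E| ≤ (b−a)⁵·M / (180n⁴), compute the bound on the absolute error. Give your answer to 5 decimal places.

|E| ≤ (2)⁵·1.9 / (180·2⁴) = 60.8/2880 = 0.02111.

0.02111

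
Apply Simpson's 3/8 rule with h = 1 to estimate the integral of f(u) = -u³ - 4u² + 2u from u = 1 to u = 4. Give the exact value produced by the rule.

-132.75

h = (4 − 1)/3 = 1.
Nodes u₀,…,u₃ = 1, 2, 3, 4.
f(u) = -u³ - 4u² + 2u: f₀=-3, f₁=-20, f₂=-57, f₃=-120.
(3h/8)·[f₀ + 3f₁ + 3f₂ + f₃] = 0.375·(-354) = -132.75.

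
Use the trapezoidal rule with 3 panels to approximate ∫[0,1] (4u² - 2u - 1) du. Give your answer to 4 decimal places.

-0.5926

h = (1 − 0)/3 = 0.333333.
Nodes u₀,…,u₃ = 0, 0.333333, 0.666667, 1.
f(u) = 4u² - 2u - 1: f₀=-1, f₁=-1.222222, f₂=-0.555556, f₃=1.
(h/2)·[f₀ + 2f₁ + 2f₂ + f₃] = 0.166667·(-3.555556) = -0.5926.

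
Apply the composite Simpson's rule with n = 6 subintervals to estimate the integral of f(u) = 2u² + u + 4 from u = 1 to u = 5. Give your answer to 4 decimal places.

110.6667

h = (5 − 1)/6 = 0.666667.
Nodes u₀,…,u₆ = 1, 1.666667, 2.333333, 3, 3.666667, 4.333333, 5.
f(u) = 2u² + u + 4: f₀=7, f₁=11.222222, f₂=17.222222, f₃=25, f₄=34.555556, f₅=45.888889, f₆=59.
(h/3)·[f₀ + 4f₁ + 2f₂ + 4f₃ + 2f₄ + 4f₅ + f₆] = 0.222222·(498) = 110.6667.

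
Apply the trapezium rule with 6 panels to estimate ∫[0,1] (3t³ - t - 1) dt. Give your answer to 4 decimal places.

h = (1 − 0)/6 = 0.166667.
Nodes t₀,…,t₆ = 0, 0.166667, 0.333333, 0.5, 0.666667, 0.833333, 1.
f(t) = 3t³ - t - 1: f₀=-1, f₁=-1.152778, f₂=-1.222222, f₃=-1.125, f₄=-0.777778, f₅=-0.097222, f₆=1.
(h/2)·[f₀ + 2f₁ + 2f₂ + 2f₃ + 2f₄ + 2f₅ + f₆] = 0.083333·(-8.75) = -0.7292.

-0.7292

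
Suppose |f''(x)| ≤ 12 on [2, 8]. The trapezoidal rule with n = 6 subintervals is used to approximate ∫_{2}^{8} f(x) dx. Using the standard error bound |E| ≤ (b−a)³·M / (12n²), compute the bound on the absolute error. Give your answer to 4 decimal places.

|E| ≤ (6)³·12 / (12·6²) = 2592/432 = 6.0000.

6.0000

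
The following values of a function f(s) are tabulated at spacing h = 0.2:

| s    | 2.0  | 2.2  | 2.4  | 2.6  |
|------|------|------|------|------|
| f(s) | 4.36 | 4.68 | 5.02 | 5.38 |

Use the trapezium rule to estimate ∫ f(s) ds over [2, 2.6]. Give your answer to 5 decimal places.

h = 0.2, n = 3.
(h/2)·[y₀ + 2y₁ + 2y₂ + y₃] = 0.1·(29.14) = 2.91400.

2.91400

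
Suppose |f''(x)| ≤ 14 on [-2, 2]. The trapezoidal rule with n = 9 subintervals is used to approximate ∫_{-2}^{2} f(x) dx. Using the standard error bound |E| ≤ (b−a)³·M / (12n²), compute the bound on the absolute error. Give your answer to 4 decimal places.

0.9218

|E| ≤ (4)³·14 / (12·9²) = 896/972 = 0.9218.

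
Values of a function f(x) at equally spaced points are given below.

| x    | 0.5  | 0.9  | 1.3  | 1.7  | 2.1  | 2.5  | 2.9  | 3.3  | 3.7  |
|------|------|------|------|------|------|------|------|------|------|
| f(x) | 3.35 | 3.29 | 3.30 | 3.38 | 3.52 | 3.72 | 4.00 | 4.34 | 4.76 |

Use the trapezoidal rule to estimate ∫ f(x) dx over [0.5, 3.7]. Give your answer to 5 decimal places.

h = 0.4, n = 8.
(h/2)·[y₀ + 2y₁ + 2y₂ + 2y₃ + 2y₄ + 2y₅ + 2y₆ + 2y₇ + y₈] = 0.2·(59.21) = 11.84200.

11.84200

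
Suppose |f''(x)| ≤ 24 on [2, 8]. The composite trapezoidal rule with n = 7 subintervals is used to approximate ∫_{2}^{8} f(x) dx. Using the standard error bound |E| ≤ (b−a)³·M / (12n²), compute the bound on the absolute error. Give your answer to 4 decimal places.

|E| ≤ (6)³·24 / (12·7²) = 5184/588 = 8.8163.

8.8163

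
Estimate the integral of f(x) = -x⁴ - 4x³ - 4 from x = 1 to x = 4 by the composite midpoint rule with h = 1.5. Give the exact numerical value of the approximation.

h = (4 − 1)/2 = 1.5.
Midpoints m₁,…,m₂ = 1.75, 3.25.
f(m₁)=-34.81640625, f(m₂)=-252.87890625.
h·[f(m₁) + f(m₂)] = 1.5·(-287.6953125) = -431.54296875.

-431.54296875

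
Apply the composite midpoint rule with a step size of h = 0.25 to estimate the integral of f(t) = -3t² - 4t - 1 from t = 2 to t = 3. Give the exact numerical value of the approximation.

-29.984375

h = (3 − 2)/4 = 0.25.
Midpoints m₁,…,m₄ = 2.125, 2.375, 2.625, 2.875.
f(m₁)=-23.046875, f(m₂)=-27.421875, f(m₃)=-32.171875, f(m₄)=-37.296875.
h·[f(m₁) + f(m₂) + f(m₃) + f(m₄)] = 0.25·(-119.9375) = -29.984375.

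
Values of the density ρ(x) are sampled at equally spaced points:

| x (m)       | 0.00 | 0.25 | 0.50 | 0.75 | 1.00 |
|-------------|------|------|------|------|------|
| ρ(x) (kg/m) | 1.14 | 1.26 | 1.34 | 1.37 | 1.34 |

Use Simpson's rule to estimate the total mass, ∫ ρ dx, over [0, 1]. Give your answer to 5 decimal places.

h = 0.25, n = 4.
(h/3)·[y₀ + 4y₁ + 2y₂ + 4y₃ + y₄] = 0.083333·(15.68) = 1.30667.

1.30667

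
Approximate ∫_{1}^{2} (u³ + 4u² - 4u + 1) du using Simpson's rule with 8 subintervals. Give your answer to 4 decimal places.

h = (2 − 1)/8 = 0.125.
Nodes u₀,…,u₈ = 1, 1.125, 1.25, 1.375, 1.5, 1.625, 1.75, 1.875, 2.
f(u) = u³ + 4u² - 4u + 1: f₀=2, f₁=2.986328125, f₂=4.203125, f₃=5.662109375, f₄=7.375, f₅=9.353515625, f₆=11.609375, f₇=14.154296875, f₈=17.
(h/3)·[f₀ + 4f₁ + 2f₂ + 4f₃ + 2f₄ + 4f₅ + 2f₆ + 4f₇ + f₈] = 0.041667·(194) = 8.0833.

8.0833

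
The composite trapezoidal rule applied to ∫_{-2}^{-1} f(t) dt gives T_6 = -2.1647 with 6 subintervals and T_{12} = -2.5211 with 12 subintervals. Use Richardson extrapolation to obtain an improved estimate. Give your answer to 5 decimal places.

-2.63990

R = (4·T_{12} − T_6) / 3 = (4·(-2.5211) − (-2.1647))/3 = (-7.9197)/3 = -2.63990.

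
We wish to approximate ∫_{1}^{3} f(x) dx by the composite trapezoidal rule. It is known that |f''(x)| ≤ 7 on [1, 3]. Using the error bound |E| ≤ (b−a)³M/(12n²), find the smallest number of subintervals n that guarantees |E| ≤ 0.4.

Need 56/(12n²) ≤ 0.4.
n² ≥ 56/(12·0.4) = 11.6667 ⇒ n ≥ 3.4157, so the smallest n is 4.

4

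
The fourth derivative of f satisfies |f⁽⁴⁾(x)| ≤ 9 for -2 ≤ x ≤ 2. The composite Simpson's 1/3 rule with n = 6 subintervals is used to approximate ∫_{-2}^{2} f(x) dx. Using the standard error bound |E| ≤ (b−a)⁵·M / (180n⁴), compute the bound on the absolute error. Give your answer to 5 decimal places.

0.03951

|E| ≤ (4)⁵·9 / (180·6⁴) = 9216/233280 = 0.03951.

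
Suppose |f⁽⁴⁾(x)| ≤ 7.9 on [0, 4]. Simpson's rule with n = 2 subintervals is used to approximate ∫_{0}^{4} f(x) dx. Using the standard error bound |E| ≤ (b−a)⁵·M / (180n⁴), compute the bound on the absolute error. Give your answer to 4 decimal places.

|E| ≤ (4)⁵·7.9 / (180·2⁴) = 8089.6/2880 = 2.8089.

2.8089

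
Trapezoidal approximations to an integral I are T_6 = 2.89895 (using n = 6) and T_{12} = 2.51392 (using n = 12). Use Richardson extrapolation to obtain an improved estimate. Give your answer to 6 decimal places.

2.385577

R = (4·T_{12} − T_6) / 3 = (4·2.51392 − 2.89895)/3 = (7.15673)/3 = 2.385577.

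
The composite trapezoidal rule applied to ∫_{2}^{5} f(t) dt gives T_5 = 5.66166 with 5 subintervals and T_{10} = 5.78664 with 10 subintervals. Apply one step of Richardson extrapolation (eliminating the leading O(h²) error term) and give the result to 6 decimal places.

5.828300

R = (4·T_{10} − T_5) / 3 = (4·5.78664 − 5.66166)/3 = (17.48490)/3 = 5.828300.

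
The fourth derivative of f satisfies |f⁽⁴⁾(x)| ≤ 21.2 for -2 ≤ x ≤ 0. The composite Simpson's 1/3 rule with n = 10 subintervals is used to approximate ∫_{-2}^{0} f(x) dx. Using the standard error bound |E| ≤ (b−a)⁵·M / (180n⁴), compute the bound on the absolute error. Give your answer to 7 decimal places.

0.0003769

|E| ≤ (2)⁵·21.2 / (180·10⁴) = 678.4/1800000 = 0.0003769.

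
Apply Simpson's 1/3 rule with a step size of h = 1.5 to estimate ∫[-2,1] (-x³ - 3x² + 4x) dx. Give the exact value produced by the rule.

h = (1 − (-2))/2 = 1.5.
Nodes x₀,…,x₂ = -2, -0.5, 1.
f(x) = -x³ - 3x² + 4x: f₀=-12, f₁=-2.625, f₂=0.
(h/3)·[f₀ + 4f₁ + f₂] = 0.5·(-22.5) = -11.25.

-11.25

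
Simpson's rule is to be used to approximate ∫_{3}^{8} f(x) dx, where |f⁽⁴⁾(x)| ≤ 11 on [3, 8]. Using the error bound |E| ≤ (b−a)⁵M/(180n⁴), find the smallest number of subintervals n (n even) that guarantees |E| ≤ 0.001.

22

Need 34375/(180n⁴) ≤ 0.001.
n⁴ ≥ 34375/(180·0.001) = 190972 ⇒ n ≥ 20.9046, so the smallest even n is 22. (n must be even for Simpson's rule.)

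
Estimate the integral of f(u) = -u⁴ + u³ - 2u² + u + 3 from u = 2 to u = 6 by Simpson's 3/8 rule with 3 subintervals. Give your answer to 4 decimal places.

h = (6 − 2)/3 = 1.333333.
Nodes u₀,…,u₃ = 2, 3.333333, 4.666667, 6.
f(u) = -u⁴ + u³ - 2u² + u + 3: f₀=-11, f₁=-102.308642, f₂=-408.530864, f₃=-1143.
(3h/8)·[f₀ + 3f₁ + 3f₂ + f₃] = 0.5·(-2686.518519) = -1343.2593.

-1343.2593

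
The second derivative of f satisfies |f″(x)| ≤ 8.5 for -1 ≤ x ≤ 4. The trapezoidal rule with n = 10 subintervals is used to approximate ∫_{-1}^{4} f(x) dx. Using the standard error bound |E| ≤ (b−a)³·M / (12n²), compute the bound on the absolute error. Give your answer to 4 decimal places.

|E| ≤ (5)³·8.5 / (12·10²) = 1062.5/1200 = 0.8854.

0.8854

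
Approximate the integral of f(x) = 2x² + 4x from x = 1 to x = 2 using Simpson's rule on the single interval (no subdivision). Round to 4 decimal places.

S = (b−a)/6 · [f(1) + 4f(1.5) + f(2)] = 0.166667·[6 + 4·10.5 + 16] = 10.6667.

10.6667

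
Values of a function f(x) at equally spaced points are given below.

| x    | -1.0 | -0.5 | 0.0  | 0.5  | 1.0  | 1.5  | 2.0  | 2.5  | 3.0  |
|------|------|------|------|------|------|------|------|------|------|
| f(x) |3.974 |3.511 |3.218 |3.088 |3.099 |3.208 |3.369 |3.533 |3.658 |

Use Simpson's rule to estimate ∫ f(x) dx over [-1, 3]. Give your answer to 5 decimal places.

13.39400

h = 0.5, n = 8.
(h/3)·[y₀ + 4y₁ + 2y₂ + 4y₃ + 2y₄ + 4y₅ + 2y₆ + 4y₇ + y₈] = 0.166667·(80.364) = 13.39400.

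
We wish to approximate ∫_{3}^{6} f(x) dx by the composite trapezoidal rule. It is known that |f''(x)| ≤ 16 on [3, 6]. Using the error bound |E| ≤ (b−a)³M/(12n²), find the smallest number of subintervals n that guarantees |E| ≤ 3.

Need 432/(12n²) ≤ 3.
n² ≥ 432/(12·3) = 12 ⇒ n ≥ 3.4641, so the smallest n is 4.

4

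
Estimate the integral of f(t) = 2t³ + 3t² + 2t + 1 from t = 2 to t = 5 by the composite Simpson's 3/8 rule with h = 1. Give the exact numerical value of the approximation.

h = (5 − 2)/3 = 1.
Nodes t₀,…,t₃ = 2, 3, 4, 5.
f(t) = 2t³ + 3t² + 2t + 1: f₀=33, f₁=88, f₂=185, f₃=336.
(3h/8)·[f₀ + 3f₁ + 3f₂ + f₃] = 0.375·(1188) = 445.5.

445.5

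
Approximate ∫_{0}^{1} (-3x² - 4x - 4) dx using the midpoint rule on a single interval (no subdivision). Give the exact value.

M = (b−a)·f(0.5) = 1·(-6.75) = -6.75.

-6.75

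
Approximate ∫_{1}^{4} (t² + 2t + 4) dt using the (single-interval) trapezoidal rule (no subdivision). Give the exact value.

T = (b−a)/2 · [f(1) + f(4)] = 1.5·[7 + 28] = 52.5.

52.5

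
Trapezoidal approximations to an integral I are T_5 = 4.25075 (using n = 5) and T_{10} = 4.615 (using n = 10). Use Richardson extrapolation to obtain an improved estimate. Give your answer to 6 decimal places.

R = (4·T_{10} − T_5) / 3 = (4·4.615 − 4.25075)/3 = (14.20925)/3 = 4.736417.

4.736417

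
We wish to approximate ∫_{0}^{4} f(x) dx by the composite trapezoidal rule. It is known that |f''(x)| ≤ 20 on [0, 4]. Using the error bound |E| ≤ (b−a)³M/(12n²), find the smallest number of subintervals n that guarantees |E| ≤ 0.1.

Need 1280/(12n²) ≤ 0.1.
n² ≥ 1280/(12·0.1) = 1066.67 ⇒ n ≥ 32.6599, so the smallest n is 33.

33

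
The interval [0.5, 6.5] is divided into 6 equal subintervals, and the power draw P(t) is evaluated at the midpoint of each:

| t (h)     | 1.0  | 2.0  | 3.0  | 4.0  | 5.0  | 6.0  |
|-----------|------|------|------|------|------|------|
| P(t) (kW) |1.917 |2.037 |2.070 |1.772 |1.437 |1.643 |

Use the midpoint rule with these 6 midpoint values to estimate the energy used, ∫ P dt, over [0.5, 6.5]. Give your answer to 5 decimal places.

10.87600

h = 1, n = 6.
h·[y(m₁) + y(m₂) + y(m₃) + y(m₄) + y(m₅) + y(m₆)] = 1·(10.876) = 10.87600.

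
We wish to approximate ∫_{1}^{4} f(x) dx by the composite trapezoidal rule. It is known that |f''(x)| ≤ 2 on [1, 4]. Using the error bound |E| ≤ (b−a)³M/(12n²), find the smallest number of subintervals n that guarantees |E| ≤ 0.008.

24

Need 54/(12n²) ≤ 0.008.
n² ≥ 54/(12·0.008) = 562.5 ⇒ n ≥ 23.7171, so the smallest n is 24.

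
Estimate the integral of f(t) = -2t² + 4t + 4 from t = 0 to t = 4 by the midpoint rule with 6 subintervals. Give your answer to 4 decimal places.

h = (4 − 0)/6 = 0.666667.
Midpoints m₁,…,m₆ = 0.333333, 1, 1.666667, 2.333333, 3, 3.666667.
f(m₁)=5.111111, f(m₂)=6, f(m₃)=5.111111, f(m₄)=2.444444, f(m₅)=-2, f(m₆)=-8.222222.
h·[f(m₁) + f(m₂) + f(m₃) + f(m₄) + f(m₅) + f(m₆)] = 0.666667·(8.444444) = 5.6296.

5.6296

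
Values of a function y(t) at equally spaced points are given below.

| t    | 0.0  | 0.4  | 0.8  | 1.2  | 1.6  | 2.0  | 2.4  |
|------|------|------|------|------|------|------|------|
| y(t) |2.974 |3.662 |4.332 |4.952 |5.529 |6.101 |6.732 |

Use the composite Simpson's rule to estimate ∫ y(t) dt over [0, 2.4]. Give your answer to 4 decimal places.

11.7717

h = 0.4, n = 6.
(h/3)·[y₀ + 4y₁ + 2y₂ + 4y₃ + 2y₄ + 4y₅ + y₆] = 0.133333·(88.288) = 11.7717.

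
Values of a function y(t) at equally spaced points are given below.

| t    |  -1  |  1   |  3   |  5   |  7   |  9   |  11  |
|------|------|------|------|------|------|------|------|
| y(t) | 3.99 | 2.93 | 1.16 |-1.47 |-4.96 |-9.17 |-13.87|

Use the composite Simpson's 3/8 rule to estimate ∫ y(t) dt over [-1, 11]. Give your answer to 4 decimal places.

-32.2050

h = 2, n = 6.
(3h/8)·[y₀ + 3y₁ + 3y₂ + 2y₃ + 3y₄ + 3y₅ + y₆] = 0.75·(-42.94) = -32.2050.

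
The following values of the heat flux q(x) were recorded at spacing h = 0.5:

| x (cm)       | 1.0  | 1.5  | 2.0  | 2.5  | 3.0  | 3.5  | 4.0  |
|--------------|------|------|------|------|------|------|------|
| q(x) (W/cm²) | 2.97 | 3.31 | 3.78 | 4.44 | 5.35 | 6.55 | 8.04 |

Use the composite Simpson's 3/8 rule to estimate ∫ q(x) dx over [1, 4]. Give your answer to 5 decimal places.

h = 0.5, n = 6.
(3h/8)·[y₀ + 3y₁ + 3y₂ + 2y₃ + 3y₄ + 3y₅ + y₆] = 0.1875·(76.86) = 14.41125.

14.41125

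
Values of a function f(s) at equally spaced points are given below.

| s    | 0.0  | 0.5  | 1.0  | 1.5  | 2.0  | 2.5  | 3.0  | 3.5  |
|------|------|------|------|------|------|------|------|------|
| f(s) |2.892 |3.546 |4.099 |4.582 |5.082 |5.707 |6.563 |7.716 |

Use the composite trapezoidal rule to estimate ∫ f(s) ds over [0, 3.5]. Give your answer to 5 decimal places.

h = 0.5, n = 7.
(h/2)·[y₀ + 2y₁ + 2y₂ + 2y₃ + 2y₄ + 2y₅ + 2y₆ + y₇] = 0.25·(69.766) = 17.44150.

17.44150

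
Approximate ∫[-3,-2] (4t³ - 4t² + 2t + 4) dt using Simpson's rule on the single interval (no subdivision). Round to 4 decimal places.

S = (b−a)/6 · [f(-3) + 4f(-2.5) + f(-2)] = 0.166667·[(-146) + 4·(-88.5) + (-48)] = -91.3333.

-91.3333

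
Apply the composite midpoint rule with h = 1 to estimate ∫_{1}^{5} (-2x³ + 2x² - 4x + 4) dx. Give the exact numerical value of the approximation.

h = (5 − 1)/4 = 1.
Midpoints m₁,…,m₄ = 1.5, 2.5, 3.5, 4.5.
f(m₁)=-4.25, f(m₂)=-24.75, f(m₃)=-71.25, f(m₄)=-155.75.
h·[f(m₁) + f(m₂) + f(m₃) + f(m₄)] = 1·(-256) = -256.

-256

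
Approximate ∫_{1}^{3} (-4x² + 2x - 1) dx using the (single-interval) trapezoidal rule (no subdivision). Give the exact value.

-34

T = (b−a)/2 · [f(1) + f(3)] = 1·[(-3) + (-31)] = -34.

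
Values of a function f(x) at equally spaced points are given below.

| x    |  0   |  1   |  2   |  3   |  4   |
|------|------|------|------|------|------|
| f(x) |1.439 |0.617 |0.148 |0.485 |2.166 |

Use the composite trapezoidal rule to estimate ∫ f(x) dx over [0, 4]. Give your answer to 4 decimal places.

h = 1, n = 4.
(h/2)·[y₀ + 2y₁ + 2y₂ + 2y₃ + y₄] = 0.5·(6.105) = 3.0525.

3.0525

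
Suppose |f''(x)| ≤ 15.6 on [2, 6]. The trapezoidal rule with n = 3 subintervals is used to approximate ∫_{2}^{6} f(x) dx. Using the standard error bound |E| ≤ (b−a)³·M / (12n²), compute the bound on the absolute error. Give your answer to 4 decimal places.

9.2444

|E| ≤ (4)³·15.6 / (12·3²) = 998.4/108 = 9.2444.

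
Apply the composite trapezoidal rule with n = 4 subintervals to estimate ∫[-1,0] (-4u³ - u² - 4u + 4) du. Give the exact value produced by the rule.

h = (0 − (-1))/4 = 0.25.
Nodes u₀,…,u₄ = -1, -0.75, -0.5, -0.25, 0.
f(u) = -4u³ - u² - 4u + 4: f₀=11, f₁=8.125, f₂=6.25, f₃=5, f₄=4.
(h/2)·[f₀ + 2f₁ + 2f₂ + 2f₃ + f₄] = 0.125·(53.75) = 6.71875.

6.71875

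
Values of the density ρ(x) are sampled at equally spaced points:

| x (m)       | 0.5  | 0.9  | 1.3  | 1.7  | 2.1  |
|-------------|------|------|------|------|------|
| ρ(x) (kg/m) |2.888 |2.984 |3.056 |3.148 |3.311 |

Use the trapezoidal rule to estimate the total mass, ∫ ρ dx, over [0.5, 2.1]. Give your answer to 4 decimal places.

4.9150

h = 0.4, n = 4.
(h/2)·[y₀ + 2y₁ + 2y₂ + 2y₃ + y₄] = 0.2·(24.575) = 4.9150.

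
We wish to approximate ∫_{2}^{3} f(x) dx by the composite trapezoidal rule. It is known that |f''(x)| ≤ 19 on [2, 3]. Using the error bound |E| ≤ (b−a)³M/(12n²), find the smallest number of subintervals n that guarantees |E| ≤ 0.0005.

57

Need 19/(12n²) ≤ 0.0005.
n² ≥ 19/(12·0.0005) = 3166.67 ⇒ n ≥ 56.2731, so the smallest n is 57.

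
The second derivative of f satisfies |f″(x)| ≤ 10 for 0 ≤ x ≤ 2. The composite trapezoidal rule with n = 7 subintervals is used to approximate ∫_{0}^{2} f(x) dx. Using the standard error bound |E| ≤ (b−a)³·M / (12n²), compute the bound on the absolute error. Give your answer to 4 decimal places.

|E| ≤ (2)³·10 / (12·7²) = 80/588 = 0.1361.

0.1361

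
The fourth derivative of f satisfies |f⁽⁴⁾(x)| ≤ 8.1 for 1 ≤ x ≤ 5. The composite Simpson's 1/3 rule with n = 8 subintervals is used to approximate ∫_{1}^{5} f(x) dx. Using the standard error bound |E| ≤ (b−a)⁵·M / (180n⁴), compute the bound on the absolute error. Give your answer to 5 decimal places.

|E| ≤ (4)⁵·8.1 / (180·8⁴) = 8294.4/737280 = 0.01125.

0.01125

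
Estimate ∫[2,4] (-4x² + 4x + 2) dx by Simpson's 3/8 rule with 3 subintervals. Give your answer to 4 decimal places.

h = (4 − 2)/3 = 0.666667.
Nodes x₀,…,x₃ = 2, 2.666667, 3.333333, 4.
f(x) = -4x² + 4x + 2: f₀=-6, f₁=-15.777778, f₂=-29.111111, f₃=-46.
(3h/8)·[f₀ + 3f₁ + 3f₂ + f₃] = 0.25·(-186.666667) = -46.6667.

-46.6667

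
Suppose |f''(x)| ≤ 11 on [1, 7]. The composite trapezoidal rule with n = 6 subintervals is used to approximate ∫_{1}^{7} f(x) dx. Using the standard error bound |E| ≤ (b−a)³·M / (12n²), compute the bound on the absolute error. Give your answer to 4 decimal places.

|E| ≤ (6)³·11 / (12·6²) = 2376/432 = 5.5000.

5.5000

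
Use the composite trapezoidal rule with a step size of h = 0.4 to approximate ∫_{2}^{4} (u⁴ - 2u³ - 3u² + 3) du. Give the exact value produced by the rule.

30.26496

h = (4 − 2)/5 = 0.4.
Nodes u₀,…,u₅ = 2, 2.4, 2.8, 3.2, 3.6, 4.
f(u) = u⁴ - 2u³ - 3u² + 3: f₀=-9, f₁=-8.7504, f₂=-2.9584, f₃=11.6016, f₄=38.7696, f₅=83.
(h/2)·[f₀ + 2f₁ + 2f₂ + 2f₃ + 2f₄ + f₅] = 0.2·(151.3248) = 30.26496.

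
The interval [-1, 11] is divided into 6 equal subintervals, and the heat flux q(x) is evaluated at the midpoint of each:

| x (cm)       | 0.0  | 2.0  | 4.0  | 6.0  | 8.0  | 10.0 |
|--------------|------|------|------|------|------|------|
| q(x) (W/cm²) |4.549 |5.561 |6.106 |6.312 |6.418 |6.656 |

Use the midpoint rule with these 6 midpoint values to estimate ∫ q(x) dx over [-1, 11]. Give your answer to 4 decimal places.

71.2040

h = 2, n = 6.
h·[y(m₁) + y(m₂) + y(m₃) + y(m₄) + y(m₅) + y(m₆)] = 2·(35.602) = 71.2040.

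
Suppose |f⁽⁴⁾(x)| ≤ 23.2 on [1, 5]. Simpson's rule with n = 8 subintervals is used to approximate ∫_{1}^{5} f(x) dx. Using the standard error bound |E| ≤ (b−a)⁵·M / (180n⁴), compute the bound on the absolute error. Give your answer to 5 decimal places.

|E| ≤ (4)⁵·23.2 / (180·8⁴) = 23756.8/737280 = 0.03222.

0.03222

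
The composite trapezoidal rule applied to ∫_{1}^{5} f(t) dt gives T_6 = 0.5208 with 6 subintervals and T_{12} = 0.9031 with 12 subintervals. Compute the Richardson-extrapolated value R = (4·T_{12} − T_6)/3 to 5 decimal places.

R = (4·T_{12} − T_6) / 3 = (4·0.9031 − 0.5208)/3 = (3.0916)/3 = 1.03053.

1.03053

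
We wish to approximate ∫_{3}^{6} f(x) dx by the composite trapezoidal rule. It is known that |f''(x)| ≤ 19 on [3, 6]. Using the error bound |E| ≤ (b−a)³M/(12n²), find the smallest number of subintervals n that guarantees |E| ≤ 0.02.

Need 513/(12n²) ≤ 0.02.
n² ≥ 513/(12·0.02) = 2137.5 ⇒ n ≥ 46.2331, so the smallest n is 47.

47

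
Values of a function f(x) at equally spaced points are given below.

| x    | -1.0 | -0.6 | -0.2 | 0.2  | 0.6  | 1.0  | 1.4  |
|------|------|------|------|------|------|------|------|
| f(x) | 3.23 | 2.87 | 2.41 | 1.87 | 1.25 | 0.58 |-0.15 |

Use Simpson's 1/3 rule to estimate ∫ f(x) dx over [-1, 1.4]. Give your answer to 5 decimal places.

4.22400

h = 0.4, n = 6.
(h/3)·[y₀ + 4y₁ + 2y₂ + 4y₃ + 2y₄ + 4y₅ + y₆] = 0.133333·(31.68) = 4.22400.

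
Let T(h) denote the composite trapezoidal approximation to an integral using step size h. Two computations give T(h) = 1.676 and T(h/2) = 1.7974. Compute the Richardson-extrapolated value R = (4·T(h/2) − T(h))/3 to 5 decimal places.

R = (4·T(h/2) − T(h)) / 3 = (4·1.7974 − 1.676)/3 = (5.5136)/3 = 1.83787.

1.83787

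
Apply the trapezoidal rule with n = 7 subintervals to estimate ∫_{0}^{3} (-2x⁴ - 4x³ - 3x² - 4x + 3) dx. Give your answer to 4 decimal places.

h = (3 − 0)/7 = 0.428571.
Nodes x₀,…,x₇ = 0, 0.428571, 0.857143, 1.285714, 1.714286, 2.142857, 2.571429, 3.
f(x) = -2x⁴ - 4x³ - 3x² - 4x + 3: f₀=3, f₁=0.352353, f₂=-6.231154, f₃=-21.068721, f₄=-50.097876, f₅=-100.875469, f₆=-182.577676, f₇=-306.
(h/2)·[f₀ + 2f₁ + 2f₂ + 2f₃ + 2f₄ + 2f₅ + 2f₆ + f₇] = 0.214286·(-1023.997085) = -219.4279.

-219.4279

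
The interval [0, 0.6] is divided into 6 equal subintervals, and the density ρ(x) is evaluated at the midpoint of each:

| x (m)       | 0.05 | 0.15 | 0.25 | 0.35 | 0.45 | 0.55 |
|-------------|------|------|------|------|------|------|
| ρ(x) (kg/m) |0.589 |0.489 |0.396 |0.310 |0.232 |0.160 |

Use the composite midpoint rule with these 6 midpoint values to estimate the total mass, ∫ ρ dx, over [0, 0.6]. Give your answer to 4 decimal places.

0.2176

h = 0.1, n = 6.
h·[y(m₁) + y(m₂) + y(m₃) + y(m₄) + y(m₅) + y(m₆)] = 0.1·(2.176) = 0.2176.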